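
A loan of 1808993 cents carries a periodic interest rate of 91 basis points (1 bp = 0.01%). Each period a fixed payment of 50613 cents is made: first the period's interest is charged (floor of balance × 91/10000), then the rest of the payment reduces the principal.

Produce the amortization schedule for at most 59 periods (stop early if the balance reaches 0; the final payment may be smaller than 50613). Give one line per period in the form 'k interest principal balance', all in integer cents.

1. interest=⌊1808993·91/10000⌋=16461; principal=50613-16461=34152; balance=1808993-34152=1774841
2. interest=⌊1774841·91/10000⌋=16151; principal=50613-16151=34462; balance=1774841-34462=1740379
3. interest=⌊1740379·91/10000⌋=15837; principal=50613-15837=34776; balance=1740379-34776=1705603
4. interest=⌊1705603·91/10000⌋=15520; principal=50613-15520=35093; balance=1705603-35093=1670510
5. interest=⌊1670510·91/10000⌋=15201; principal=50613-15201=35412; balance=1670510-35412=1635098
6. interest=⌊1635098·91/10000⌋=14879; principal=50613-14879=35734; balance=1635098-35734=1599364
7. interest=⌊1599364·91/10000⌋=14554; principal=50613-14554=36059; balance=1599364-36059=1563305
8. interest=⌊1563305·91/10000⌋=14226; principal=50613-14226=36387; balance=1563305-36387=1526918
9. interest=⌊1526918·91/10000⌋=13894; principal=50613-13894=36719; balance=1526918-36719=1490199
10. interest=⌊1490199·91/10000⌋=13560; principal=50613-13560=37053; balance=1490199-37053=1453146
11. interest=⌊1453146·91/10000⌋=13223; principal=50613-13223=37390; balance=1453146-37390=1415756
12. interest=⌊1415756·91/10000⌋=12883; principal=50613-12883=37730; balance=1415756-37730=1378026
13. interest=⌊1378026·91/10000⌋=12540; principal=50613-12540=38073; balance=1378026-38073=1339953
14. interest=⌊1339953·91/10000⌋=12193; principal=50613-12193=38420; balance=1339953-38420=1301533
15. interest=⌊1301533·91/10000⌋=11843; principal=50613-11843=38770; balance=1301533-38770=1262763
16. interest=⌊1262763·91/10000⌋=11491; principal=50613-11491=39122; balance=1262763-39122=1223641
17. interest=⌊1223641·91/10000⌋=11135; principal=50613-11135=39478; balance=1223641-39478=1184163
18. interest=⌊1184163·91/10000⌋=10775; principal=50613-10775=39838; balance=1184163-39838=1144325
19. interest=⌊1144325·91/10000⌋=10413; principal=50613-10413=40200; balance=1144325-40200=1104125
20. interest=⌊1104125·91/10000⌋=10047; principal=50613-10047=40566; balance=1104125-40566=1063559
21. interest=⌊1063559·91/10000⌋=9678; principal=50613-9678=40935; balance=1063559-40935=1022624
22. interest=⌊1022624·91/10000⌋=9305; principal=50613-9305=41308; balance=1022624-41308=981316
23. interest=⌊981316·91/10000⌋=8929; principal=50613-8929=41684; balance=981316-41684=939632
24. interest=⌊939632·91/10000⌋=8550; principal=50613-8550=42063; balance=939632-42063=897569
25. interest=⌊897569·91/10000⌋=8167; principal=50613-8167=42446; balance=897569-42446=855123
26. interest=⌊855123·91/10000⌋=7781; principal=50613-7781=42832; balance=855123-42832=812291
27. interest=⌊812291·91/10000⌋=7391; principal=50613-7391=43222; balance=812291-43222=769069
28. interest=⌊769069·91/10000⌋=6998; principal=50613-6998=43615; balance=769069-43615=725454
29. interest=⌊725454·91/10000⌋=6601; principal=50613-6601=44012; balance=725454-44012=681442
30. interest=⌊681442·91/10000⌋=6201; principal=50613-6201=44412; balance=681442-44412=637030
31. interest=⌊637030·91/10000⌋=5796; principal=50613-5796=44817; balance=637030-44817=592213
32. interest=⌊592213·91/10000⌋=5389; principal=50613-5389=45224; balance=592213-45224=546989
33. interest=⌊546989·91/10000⌋=4977; principal=50613-4977=45636; balance=546989-45636=501353
34. interest=⌊501353·91/10000⌋=4562; principal=50613-4562=46051; balance=501353-46051=455302
35. interest=⌊455302·91/10000⌋=4143; principal=50613-4143=46470; balance=455302-46470=408832
36. interest=⌊408832·91/10000⌋=3720; principal=50613-3720=46893; balance=408832-46893=361939
37. interest=⌊361939·91/10000⌋=3293; principal=50613-3293=47320; balance=361939-47320=314619
38. interest=⌊314619·91/10000⌋=2863; principal=50613-2863=47750; balance=314619-47750=266869
39. interest=⌊266869·91/10000⌋=2428; principal=50613-2428=48185; balance=266869-48185=218684
40. interest=⌊218684·91/10000⌋=1990; principal=50613-1990=48623; balance=218684-48623=170061
41. interest=⌊170061·91/10000⌋=1547; principal=50613-1547=49066; balance=170061-49066=120995
42. interest=⌊120995·91/10000⌋=1101; principal=50613-1101=49512; balance=120995-49512=71483
43. interest=⌊71483·91/10000⌋=650; principal=50613-650=49963; balance=71483-49963=21520
44. interest=⌊21520·91/10000⌋=195; principal=min(50613-195,21520)=21520; balance=21520-21520=0

1 16461 34152 1774841
2 16151 34462 1740379
3 15837 34776 1705603
4 15520 35093 1670510
5 15201 35412 1635098
6 14879 35734 1599364
7 14554 36059 1563305
8 14226 36387 1526918
9 13894 36719 1490199
10 13560 37053 1453146
11 13223 37390 1415756
12 12883 37730 1378026
13 12540 38073 1339953
14 12193 38420 1301533
15 11843 38770 1262763
16 11491 39122 1223641
17 11135 39478 1184163
18 10775 39838 1144325
19 10413 40200 1104125
20 10047 40566 1063559
21 9678 40935 1022624
22 9305 41308 981316
23 8929 41684 939632
24 8550 42063 897569
25 8167 42446 855123
26 7781 42832 812291
27 7391 43222 769069
28 6998 43615 725454
29 6601 44012 681442
30 6201 44412 637030
31 5796 44817 592213
32 5389 45224 546989
33 4977 45636 501353
34 4562 46051 455302
35 4143 46470 408832
36 3720 46893 361939
37 3293 47320 314619
38 2863 47750 266869
39 2428 48185 218684
40 1990 48623 170061
41 1547 49066 120995
42 1101 49512 71483
43 650 49963 21520
44 195 21520 0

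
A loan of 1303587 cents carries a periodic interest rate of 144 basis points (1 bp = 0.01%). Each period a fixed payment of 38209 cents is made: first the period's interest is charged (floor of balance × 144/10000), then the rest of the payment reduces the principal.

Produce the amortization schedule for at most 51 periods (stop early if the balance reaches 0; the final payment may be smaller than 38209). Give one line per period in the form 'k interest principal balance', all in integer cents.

1. interest=⌊1303587·144/10000⌋=18771; principal=38209-18771=19438; balance=1303587-19438=1284149
2. interest=⌊1284149·144/10000⌋=18491; principal=38209-18491=19718; balance=1284149-19718=1264431
3. interest=⌊1264431·144/10000⌋=18207; principal=38209-18207=20002; balance=1264431-20002=1244429
4. interest=⌊1244429·144/10000⌋=17919; principal=38209-17919=20290; balance=1244429-20290=1224139
5. interest=⌊1224139·144/10000⌋=17627; principal=38209-17627=20582; balance=1224139-20582=1203557
6. interest=⌊1203557·144/10000⌋=17331; principal=38209-17331=20878; balance=1203557-20878=1182679
7. interest=⌊1182679·144/10000⌋=17030; principal=38209-17030=21179; balance=1182679-21179=1161500
8. interest=⌊1161500·144/10000⌋=16725; principal=38209-16725=21484; balance=1161500-21484=1140016
9. interest=⌊1140016·144/10000⌋=16416; principal=38209-16416=21793; balance=1140016-21793=1118223
10. interest=⌊1118223·144/10000⌋=16102; principal=38209-16102=22107; balance=1118223-22107=1096116
11. interest=⌊1096116·144/10000⌋=15784; principal=38209-15784=22425; balance=1096116-22425=1073691
12. interest=⌊1073691·144/10000⌋=15461; principal=38209-15461=22748; balance=1073691-22748=1050943
13. interest=⌊1050943·144/10000⌋=15133; principal=38209-15133=23076; balance=1050943-23076=1027867
14. interest=⌊1027867·144/10000⌋=14801; principal=38209-14801=23408; balance=1027867-23408=1004459
15. interest=⌊1004459·144/10000⌋=14464; principal=38209-14464=23745; balance=1004459-23745=980714
16. interest=⌊980714·144/10000⌋=14122; principal=38209-14122=24087; balance=980714-24087=956627
17. interest=⌊956627·144/10000⌋=13775; principal=38209-13775=24434; balance=956627-24434=932193
18. interest=⌊932193·144/10000⌋=13423; principal=38209-13423=24786; balance=932193-24786=907407
19. interest=⌊907407·144/10000⌋=13066; principal=38209-13066=25143; balance=907407-25143=882264
20. interest=⌊882264·144/10000⌋=12704; principal=38209-12704=25505; balance=882264-25505=856759
21. interest=⌊856759·144/10000⌋=12337; principal=38209-12337=25872; balance=856759-25872=830887
22. interest=⌊830887·144/10000⌋=11964; principal=38209-11964=26245; balance=830887-26245=804642
23. interest=⌊804642·144/10000⌋=11586; principal=38209-11586=26623; balance=804642-26623=778019
24. interest=⌊778019·144/10000⌋=11203; principal=38209-11203=27006; balance=778019-27006=751013
25. interest=⌊751013·144/10000⌋=10814; principal=38209-10814=27395; balance=751013-27395=723618
26. interest=⌊723618·144/10000⌋=10420; principal=38209-10420=27789; balance=723618-27789=695829
27. interest=⌊695829·144/10000⌋=10019; principal=38209-10019=28190; balance=695829-28190=667639
28. interest=⌊667639·144/10000⌋=9614; principal=38209-9614=28595; balance=667639-28595=639044
29. interest=⌊639044·144/10000⌋=9202; principal=38209-9202=29007; balance=639044-29007=610037
30. interest=⌊610037·144/10000⌋=8784; principal=38209-8784=29425; balance=610037-29425=580612
31. interest=⌊580612·144/10000⌋=8360; principal=38209-8360=29849; balance=580612-29849=550763
32. interest=⌊550763·144/10000⌋=7930; principal=38209-7930=30279; balance=550763-30279=520484
33. interest=⌊520484·144/10000⌋=7494; principal=38209-7494=30715; balance=520484-30715=489769
34. interest=⌊489769·144/10000⌋=7052; principal=38209-7052=31157; balance=489769-31157=458612
35. interest=⌊458612·144/10000⌋=6604; principal=38209-6604=31605; balance=458612-31605=427007
36. interest=⌊427007·144/10000⌋=6148; principal=38209-6148=32061; balance=427007-32061=394946
37. interest=⌊394946·144/10000⌋=5687; principal=38209-5687=32522; balance=394946-32522=362424
38. interest=⌊362424·144/10000⌋=5218; principal=38209-5218=32991; balance=362424-32991=329433
39. interest=⌊329433·144/10000⌋=4743; principal=38209-4743=33466; balance=329433-33466=295967
40. interest=⌊295967·144/10000⌋=4261; principal=38209-4261=33948; balance=295967-33948=262019
41. interest=⌊262019·144/10000⌋=3773; principal=38209-3773=34436; balance=262019-34436=227583
42. interest=⌊227583·144/10000⌋=3277; principal=38209-3277=34932; balance=227583-34932=192651
43. interest=⌊192651·144/10000⌋=2774; principal=38209-2774=35435; balance=192651-35435=157216
44. interest=⌊157216·144/10000⌋=2263; principal=38209-2263=35946; balance=157216-35946=121270
45. interest=⌊121270·144/10000⌋=1746; principal=38209-1746=36463; balance=121270-36463=84807
46. interest=⌊84807·144/10000⌋=1221; principal=38209-1221=36988; balance=84807-36988=47819
47. interest=⌊47819·144/10000⌋=688; principal=38209-688=37521; balance=47819-37521=10298
48. interest=⌊10298·144/10000⌋=148; principal=min(38209-148,10298)=10298; balance=10298-10298=0

1 18771 19438 1284149
2 18491 19718 1264431
3 18207 20002 1244429
4 17919 20290 1224139
5 17627 20582 1203557
6 17331 20878 1182679
7 17030 21179 1161500
8 16725 21484 1140016
9 16416 21793 1118223
10 16102 22107 1096116
11 15784 22425 1073691
12 15461 22748 1050943
13 15133 23076 1027867
14 14801 23408 1004459
15 14464 23745 980714
16 14122 24087 956627
17 13775 24434 932193
18 13423 24786 907407
19 13066 25143 882264
20 12704 25505 856759
21 12337 25872 830887
22 11964 26245 804642
23 11586 26623 778019
24 11203 27006 751013
25 10814 27395 723618
26 10420 27789 695829
27 10019 28190 667639
28 9614 28595 639044
29 9202 29007 610037
30 8784 29425 580612
31 8360 29849 550763
32 7930 30279 520484
33 7494 30715 489769
34 7052 31157 458612
35 6604 31605 427007
36 6148 32061 394946
37 5687 32522 362424
38 5218 32991 329433
39 4743 33466 295967
40 4261 33948 262019
41 3773 34436 227583
42 3277 34932 192651
43 2774 35435 157216
44 2263 35946 121270
45 1746 36463 84807
46 1221 36988 47819
47 688 37521 10298
48 148 10298 0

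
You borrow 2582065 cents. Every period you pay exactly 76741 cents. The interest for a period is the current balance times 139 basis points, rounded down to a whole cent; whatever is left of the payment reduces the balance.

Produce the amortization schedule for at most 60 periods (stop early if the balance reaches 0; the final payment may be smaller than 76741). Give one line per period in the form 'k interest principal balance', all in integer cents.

1 35890 40851 2541214
2 35322 41419 2499795
3 34747 41994 2457801
4 34163 42578 2415223
5 33571 43170 2372053
6 32971 43770 2328283
7 32363 44378 2283905
8 31746 44995 2238910
9 31120 45621 2193289
10 30486 46255 2147034
11 29843 46898 2100136
12 29191 47550 2052586
13 28530 48211 2004375
14 27860 48881 1955494
15 27181 49560 1905934
16 26492 50249 1855685
17 25794 50947 1804738
18 25085 51656 1753082
19 24367 52374 1700708
20 23639 53102 1647606
21 22901 53840 1593766
22 22153 54588 1539178
23 21394 55347 1483831
24 20625 56116 1427715
25 19845 56896 1370819
26 19054 57687 1313132
27 18252 58489 1254643
28 17439 59302 1195341
29 16615 60126 1135215
30 15779 60962 1074253
31 14932 61809 1012444
32 14072 62669 949775
33 13201 63540 886235
34 12318 64423 821812
35 11423 65318 756494
36 10515 66226 690268
37 9594 67147 623121
38 8661 68080 555041
39 7715 69026 486015
40 6755 69986 416029
41 5782 70959 345070
42 4796 71945 273125
43 3796 72945 200180
44 2782 73959 126221
45 1754 74987 51234
46 712 51234 0

1. interest=⌊2582065·139/10000⌋=35890; principal=76741-35890=40851; balance=2582065-40851=2541214
2. interest=⌊2541214·139/10000⌋=35322; principal=76741-35322=41419; balance=2541214-41419=2499795
3. interest=⌊2499795·139/10000⌋=34747; principal=76741-34747=41994; balance=2499795-41994=2457801
4. interest=⌊2457801·139/10000⌋=34163; principal=76741-34163=42578; balance=2457801-42578=2415223
5. interest=⌊2415223·139/10000⌋=33571; principal=76741-33571=43170; balance=2415223-43170=2372053
6. interest=⌊2372053·139/10000⌋=32971; principal=76741-32971=43770; balance=2372053-43770=2328283
7. interest=⌊2328283·139/10000⌋=32363; principal=76741-32363=44378; balance=2328283-44378=2283905
8. interest=⌊2283905·139/10000⌋=31746; principal=76741-31746=44995; balance=2283905-44995=2238910
9. interest=⌊2238910·139/10000⌋=31120; principal=76741-31120=45621; balance=2238910-45621=2193289
10. interest=⌊2193289·139/10000⌋=30486; principal=76741-30486=46255; balance=2193289-46255=2147034
11. interest=⌊2147034·139/10000⌋=29843; principal=76741-29843=46898; balance=2147034-46898=2100136
12. interest=⌊2100136·139/10000⌋=29191; principal=76741-29191=47550; balance=2100136-47550=2052586
13. interest=⌊2052586·139/10000⌋=28530; principal=76741-28530=48211; balance=2052586-48211=2004375
14. interest=⌊2004375·139/10000⌋=27860; principal=76741-27860=48881; balance=2004375-48881=1955494
15. interest=⌊1955494·139/10000⌋=27181; principal=76741-27181=49560; balance=1955494-49560=1905934
16. interest=⌊1905934·139/10000⌋=26492; principal=76741-26492=50249; balance=1905934-50249=1855685
17. interest=⌊1855685·139/10000⌋=25794; principal=76741-25794=50947; balance=1855685-50947=1804738
18. interest=⌊1804738·139/10000⌋=25085; principal=76741-25085=51656; balance=1804738-51656=1753082
19. interest=⌊1753082·139/10000⌋=24367; principal=76741-24367=52374; balance=1753082-52374=1700708
20. interest=⌊1700708·139/10000⌋=23639; principal=76741-23639=53102; balance=1700708-53102=1647606
21. interest=⌊1647606·139/10000⌋=22901; principal=76741-22901=53840; balance=1647606-53840=1593766
22. interest=⌊1593766·139/10000⌋=22153; principal=76741-22153=54588; balance=1593766-54588=1539178
23. interest=⌊1539178·139/10000⌋=21394; principal=76741-21394=55347; balance=1539178-55347=1483831
24. interest=⌊1483831·139/10000⌋=20625; principal=76741-20625=56116; balance=1483831-56116=1427715
25. interest=⌊1427715·139/10000⌋=19845; principal=76741-19845=56896; balance=1427715-56896=1370819
26. interest=⌊1370819·139/10000⌋=19054; principal=76741-19054=57687; balance=1370819-57687=1313132
27. interest=⌊1313132·139/10000⌋=18252; principal=76741-18252=58489; balance=1313132-58489=1254643
28. interest=⌊1254643·139/10000⌋=17439; principal=76741-17439=59302; balance=1254643-59302=1195341
29. interest=⌊1195341·139/10000⌋=16615; principal=76741-16615=60126; balance=1195341-60126=1135215
30. interest=⌊1135215·139/10000⌋=15779; principal=76741-15779=60962; balance=1135215-60962=1074253
31. interest=⌊1074253·139/10000⌋=14932; principal=76741-14932=61809; balance=1074253-61809=1012444
32. interest=⌊1012444·139/10000⌋=14072; principal=76741-14072=62669; balance=1012444-62669=949775
33. interest=⌊949775·139/10000⌋=13201; principal=76741-13201=63540; balance=949775-63540=886235
34. interest=⌊886235·139/10000⌋=12318; principal=76741-12318=64423; balance=886235-64423=821812
35. interest=⌊821812·139/10000⌋=11423; principal=76741-11423=65318; balance=821812-65318=756494
36. interest=⌊756494·139/10000⌋=10515; principal=76741-10515=66226; balance=756494-66226=690268
37. interest=⌊690268·139/10000⌋=9594; principal=76741-9594=67147; balance=690268-67147=623121
38. interest=⌊623121·139/10000⌋=8661; principal=76741-8661=68080; balance=623121-68080=555041
39. interest=⌊555041·139/10000⌋=7715; principal=76741-7715=69026; balance=555041-69026=486015
40. interest=⌊486015·139/10000⌋=6755; principal=76741-6755=69986; balance=486015-69986=416029
41. interest=⌊416029·139/10000⌋=5782; principal=76741-5782=70959; balance=416029-70959=345070
42. interest=⌊345070·139/10000⌋=4796; principal=76741-4796=71945; balance=345070-71945=273125
43. interest=⌊273125·139/10000⌋=3796; principal=76741-3796=72945; balance=273125-72945=200180
44. interest=⌊200180·139/10000⌋=2782; principal=76741-2782=73959; balance=200180-73959=126221
45. interest=⌊126221·139/10000⌋=1754; principal=76741-1754=74987; balance=126221-74987=51234
46. interest=⌊51234·139/10000⌋=712; principal=min(76741-712,51234)=51234; balance=51234-51234=0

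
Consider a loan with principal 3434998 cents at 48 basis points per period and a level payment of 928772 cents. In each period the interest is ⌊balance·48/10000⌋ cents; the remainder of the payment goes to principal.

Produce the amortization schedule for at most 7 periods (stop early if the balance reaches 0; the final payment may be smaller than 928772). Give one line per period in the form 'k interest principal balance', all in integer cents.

1 16487 912285 2522713
2 12109 916663 1606050
3 7709 921063 684987
4 3287 684987 0

1. interest=⌊3434998·48/10000⌋=16487; principal=928772-16487=912285; balance=3434998-912285=2522713
2. interest=⌊2522713·48/10000⌋=12109; principal=928772-12109=916663; balance=2522713-916663=1606050
3. interest=⌊1606050·48/10000⌋=7709; principal=928772-7709=921063; balance=1606050-921063=684987
4. interest=⌊684987·48/10000⌋=3287; principal=min(928772-3287,684987)=684987; balance=684987-684987=0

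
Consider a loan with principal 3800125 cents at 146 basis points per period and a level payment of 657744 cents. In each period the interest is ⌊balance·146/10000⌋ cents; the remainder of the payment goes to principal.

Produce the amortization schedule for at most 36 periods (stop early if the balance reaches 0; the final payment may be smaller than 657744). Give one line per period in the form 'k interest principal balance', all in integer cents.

1. interest=⌊3800125·146/10000⌋=55481; principal=657744-55481=602263; balance=3800125-602263=3197862
2. interest=⌊3197862·146/10000⌋=46688; principal=657744-46688=611056; balance=3197862-611056=2586806
3. interest=⌊2586806·146/10000⌋=37767; principal=657744-37767=619977; balance=2586806-619977=1966829
4. interest=⌊1966829·146/10000⌋=28715; principal=657744-28715=629029; balance=1966829-629029=1337800
5. interest=⌊1337800·146/10000⌋=19531; principal=657744-19531=638213; balance=1337800-638213=699587
6. interest=⌊699587·146/10000⌋=10213; principal=657744-10213=647531; balance=699587-647531=52056
7. interest=⌊52056·146/10000⌋=760; principal=min(657744-760,52056)=52056; balance=52056-52056=0

1 55481 602263 3197862
2 46688 611056 2586806
3 37767 619977 1966829
4 28715 629029 1337800
5 19531 638213 699587
6 10213 647531 52056
7 760 52056 0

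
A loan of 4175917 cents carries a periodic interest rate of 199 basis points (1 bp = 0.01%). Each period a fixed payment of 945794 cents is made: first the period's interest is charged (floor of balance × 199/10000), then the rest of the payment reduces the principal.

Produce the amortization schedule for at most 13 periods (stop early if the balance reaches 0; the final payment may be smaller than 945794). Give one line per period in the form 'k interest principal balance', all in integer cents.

1 83100 862694 3313223
2 65933 879861 2433362
3 48423 897371 1535991
4 30566 915228 620763
5 12353 620763 0

1. interest=⌊4175917·199/10000⌋=83100; principal=945794-83100=862694; balance=4175917-862694=3313223
2. interest=⌊3313223·199/10000⌋=65933; principal=945794-65933=879861; balance=3313223-879861=2433362
3. interest=⌊2433362·199/10000⌋=48423; principal=945794-48423=897371; balance=2433362-897371=1535991
4. interest=⌊1535991·199/10000⌋=30566; principal=945794-30566=915228; balance=1535991-915228=620763
5. interest=⌊620763·199/10000⌋=12353; principal=min(945794-12353,620763)=620763; balance=620763-620763=0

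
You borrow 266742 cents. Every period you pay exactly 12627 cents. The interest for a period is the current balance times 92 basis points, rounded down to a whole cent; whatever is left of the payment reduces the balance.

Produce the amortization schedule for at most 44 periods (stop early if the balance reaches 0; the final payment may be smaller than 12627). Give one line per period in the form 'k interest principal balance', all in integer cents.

1. interest=⌊266742·92/10000⌋=2454; principal=12627-2454=10173; balance=266742-10173=256569
2. interest=⌊256569·92/10000⌋=2360; principal=12627-2360=10267; balance=256569-10267=246302
3. interest=⌊246302·92/10000⌋=2265; principal=12627-2265=10362; balance=246302-10362=235940
4. interest=⌊235940·92/10000⌋=2170; principal=12627-2170=10457; balance=235940-10457=225483
5. interest=⌊225483·92/10000⌋=2074; principal=12627-2074=10553; balance=225483-10553=214930
6. interest=⌊214930·92/10000⌋=1977; principal=12627-1977=10650; balance=214930-10650=204280
7. interest=⌊204280·92/10000⌋=1879; principal=12627-1879=10748; balance=204280-10748=193532
8. interest=⌊193532·92/10000⌋=1780; principal=12627-1780=10847; balance=193532-10847=182685
9. interest=⌊182685·92/10000⌋=1680; principal=12627-1680=10947; balance=182685-10947=171738
10. interest=⌊171738·92/10000⌋=1579; principal=12627-1579=11048; balance=171738-11048=160690
11. interest=⌊160690·92/10000⌋=1478; principal=12627-1478=11149; balance=160690-11149=149541
12. interest=⌊149541·92/10000⌋=1375; principal=12627-1375=11252; balance=149541-11252=138289
13. interest=⌊138289·92/10000⌋=1272; principal=12627-1272=11355; balance=138289-11355=126934
14. interest=⌊126934·92/10000⌋=1167; principal=12627-1167=11460; balance=126934-11460=115474
15. interest=⌊115474·92/10000⌋=1062; principal=12627-1062=11565; balance=115474-11565=103909
16. interest=⌊103909·92/10000⌋=955; principal=12627-955=11672; balance=103909-11672=92237
17. interest=⌊92237·92/10000⌋=848; principal=12627-848=11779; balance=92237-11779=80458
18. interest=⌊80458·92/10000⌋=740; principal=12627-740=11887; balance=80458-11887=68571
19. interest=⌊68571·92/10000⌋=630; principal=12627-630=11997; balance=68571-11997=56574
20. interest=⌊56574·92/10000⌋=520; principal=12627-520=12107; balance=56574-12107=44467
21. interest=⌊44467·92/10000⌋=409; principal=12627-409=12218; balance=44467-12218=32249
22. interest=⌊32249·92/10000⌋=296; principal=12627-296=12331; balance=32249-12331=19918
23. interest=⌊19918·92/10000⌋=183; principal=12627-183=12444; balance=19918-12444=7474
24. interest=⌊7474·92/10000⌋=68; principal=min(12627-68,7474)=7474; balance=7474-7474=0

1 2454 10173 256569
2 2360 10267 246302
3 2265 10362 235940
4 2170 10457 225483
5 2074 10553 214930
6 1977 10650 204280
7 1879 10748 193532
8 1780 10847 182685
9 1680 10947 171738
10 1579 11048 160690
11 1478 11149 149541
12 1375 11252 138289
13 1272 11355 126934
14 1167 11460 115474
15 1062 11565 103909
16 955 11672 92237
17 848 11779 80458
18 740 11887 68571
19 630 11997 56574
20 520 12107 44467
21 409 12218 32249
22 296 12331 19918
23 183 12444 7474
24 68 7474 0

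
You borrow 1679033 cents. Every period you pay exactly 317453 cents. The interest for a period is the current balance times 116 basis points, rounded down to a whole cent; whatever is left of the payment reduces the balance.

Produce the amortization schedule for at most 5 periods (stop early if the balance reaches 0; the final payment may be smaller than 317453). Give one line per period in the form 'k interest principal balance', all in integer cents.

1. interest=⌊1679033·116/10000⌋=19476; principal=317453-19476=297977; balance=1679033-297977=1381056
2. interest=⌊1381056·116/10000⌋=16020; principal=317453-16020=301433; balance=1381056-301433=1079623
3. interest=⌊1079623·116/10000⌋=12523; principal=317453-12523=304930; balance=1079623-304930=774693
4. interest=⌊774693·116/10000⌋=8986; principal=317453-8986=308467; balance=774693-308467=466226
5. interest=⌊466226·116/10000⌋=5408; principal=317453-5408=312045; balance=466226-312045=154181

1 19476 297977 1381056
2 16020 301433 1079623
3 12523 304930 774693
4 8986 308467 466226
5 5408 312045 154181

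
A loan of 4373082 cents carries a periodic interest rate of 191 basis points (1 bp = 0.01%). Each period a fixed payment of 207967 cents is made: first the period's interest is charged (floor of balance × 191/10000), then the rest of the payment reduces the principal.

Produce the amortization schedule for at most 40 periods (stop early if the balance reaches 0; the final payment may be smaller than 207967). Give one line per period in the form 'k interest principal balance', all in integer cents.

1 83525 124442 4248640
2 81149 126818 4121822
3 78726 129241 3992581
4 76258 131709 3860872
5 73742 134225 3726647
6 71178 136789 3589858
7 68566 139401 3450457
8 65903 142064 3308393
9 63190 144777 3163616
10 60425 147542 3016074
11 57607 150360 2865714
12 54735 153232 2712482
13 51808 156159 2556323
14 48825 159142 2397181
15 45786 162181 2235000
16 42688 165279 2069721
17 39531 168436 1901285
18 36314 171653 1729632
19 33035 174932 1554700
20 29694 178273 1376427
21 26289 181678 1194749
22 22819 185148 1009601
23 19283 188684 820917
24 15679 192288 628629
25 12006 195961 432668
26 8263 199704 232964
27 4449 203518 29446
28 562 29446 0

1. interest=⌊4373082·191/10000⌋=83525; principal=207967-83525=124442; balance=4373082-124442=4248640
2. interest=⌊4248640·191/10000⌋=81149; principal=207967-81149=126818; balance=4248640-126818=4121822
3. interest=⌊4121822·191/10000⌋=78726; principal=207967-78726=129241; balance=4121822-129241=3992581
4. interest=⌊3992581·191/10000⌋=76258; principal=207967-76258=131709; balance=3992581-131709=3860872
5. interest=⌊3860872·191/10000⌋=73742; principal=207967-73742=134225; balance=3860872-134225=3726647
6. interest=⌊3726647·191/10000⌋=71178; principal=207967-71178=136789; balance=3726647-136789=3589858
7. interest=⌊3589858·191/10000⌋=68566; principal=207967-68566=139401; balance=3589858-139401=3450457
8. interest=⌊3450457·191/10000⌋=65903; principal=207967-65903=142064; balance=3450457-142064=3308393
9. interest=⌊3308393·191/10000⌋=63190; principal=207967-63190=144777; balance=3308393-144777=3163616
10. interest=⌊3163616·191/10000⌋=60425; principal=207967-60425=147542; balance=3163616-147542=3016074
11. interest=⌊3016074·191/10000⌋=57607; principal=207967-57607=150360; balance=3016074-150360=2865714
12. interest=⌊2865714·191/10000⌋=54735; principal=207967-54735=153232; balance=2865714-153232=2712482
13. interest=⌊2712482·191/10000⌋=51808; principal=207967-51808=156159; balance=2712482-156159=2556323
14. interest=⌊2556323·191/10000⌋=48825; principal=207967-48825=159142; balance=2556323-159142=2397181
15. interest=⌊2397181·191/10000⌋=45786; principal=207967-45786=162181; balance=2397181-162181=2235000
16. interest=⌊2235000·191/10000⌋=42688; principal=207967-42688=165279; balance=2235000-165279=2069721
17. interest=⌊2069721·191/10000⌋=39531; principal=207967-39531=168436; balance=2069721-168436=1901285
18. interest=⌊1901285·191/10000⌋=36314; principal=207967-36314=171653; balance=1901285-171653=1729632
19. interest=⌊1729632·191/10000⌋=33035; principal=207967-33035=174932; balance=1729632-174932=1554700
20. interest=⌊1554700·191/10000⌋=29694; principal=207967-29694=178273; balance=1554700-178273=1376427
21. interest=⌊1376427·191/10000⌋=26289; principal=207967-26289=181678; balance=1376427-181678=1194749
22. interest=⌊1194749·191/10000⌋=22819; principal=207967-22819=185148; balance=1194749-185148=1009601
23. interest=⌊1009601·191/10000⌋=19283; principal=207967-19283=188684; balance=1009601-188684=820917
24. interest=⌊820917·191/10000⌋=15679; principal=207967-15679=192288; balance=820917-192288=628629
25. interest=⌊628629·191/10000⌋=12006; principal=207967-12006=195961; balance=628629-195961=432668
26. interest=⌊432668·191/10000⌋=8263; principal=207967-8263=199704; balance=432668-199704=232964
27. interest=⌊232964·191/10000⌋=4449; principal=207967-4449=203518; balance=232964-203518=29446
28. interest=⌊29446·191/10000⌋=562; principal=min(207967-562,29446)=29446; balance=29446-29446=0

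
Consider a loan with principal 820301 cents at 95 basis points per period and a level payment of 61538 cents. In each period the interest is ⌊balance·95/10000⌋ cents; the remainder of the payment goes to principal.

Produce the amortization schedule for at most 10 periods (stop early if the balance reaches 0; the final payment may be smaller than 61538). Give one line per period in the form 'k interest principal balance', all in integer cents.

1 7792 53746 766555
2 7282 54256 712299
3 6766 54772 657527
4 6246 55292 602235
5 5721 55817 546418
6 5190 56348 490070
7 4655 56883 433187
8 4115 57423 375764
9 3569 57969 317795
10 3019 58519 259276

1. interest=⌊820301·95/10000⌋=7792; principal=61538-7792=53746; balance=820301-53746=766555
2. interest=⌊766555·95/10000⌋=7282; principal=61538-7282=54256; balance=766555-54256=712299
3. interest=⌊712299·95/10000⌋=6766; principal=61538-6766=54772; balance=712299-54772=657527
4. interest=⌊657527·95/10000⌋=6246; principal=61538-6246=55292; balance=657527-55292=602235
5. interest=⌊602235·95/10000⌋=5721; principal=61538-5721=55817; balance=602235-55817=546418
6. interest=⌊546418·95/10000⌋=5190; principal=61538-5190=56348; balance=546418-56348=490070
7. interest=⌊490070·95/10000⌋=4655; principal=61538-4655=56883; balance=490070-56883=433187
8. interest=⌊433187·95/10000⌋=4115; principal=61538-4115=57423; balance=433187-57423=375764
9. interest=⌊375764·95/10000⌋=3569; principal=61538-3569=57969; balance=375764-57969=317795
10. interest=⌊317795·95/10000⌋=3019; principal=61538-3019=58519; balance=317795-58519=259276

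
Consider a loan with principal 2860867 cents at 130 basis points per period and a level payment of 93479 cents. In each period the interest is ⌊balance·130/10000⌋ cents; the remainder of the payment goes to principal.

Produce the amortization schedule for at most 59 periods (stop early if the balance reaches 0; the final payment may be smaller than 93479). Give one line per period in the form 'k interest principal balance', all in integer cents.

1 37191 56288 2804579
2 36459 57020 2747559
3 35718 57761 2689798
4 34967 58512 2631286
5 34206 59273 2572013
6 33436 60043 2511970
7 32655 60824 2451146
8 31864 61615 2389531
9 31063 62416 2327115
10 30252 63227 2263888
11 29430 64049 2199839
12 28597 64882 2134957
13 27754 65725 2069232
14 26900 66579 2002653
15 26034 67445 1935208
16 25157 68322 1866886
17 24269 69210 1797676
18 23369 70110 1727566
19 22458 71021 1656545
20 21535 71944 1584601
21 20599 72880 1511721
22 19652 73827 1437894
23 18692 74787 1363107
24 17720 75759 1287348
25 16735 76744 1210604
26 15737 77742 1132862
27 14727 78752 1054110
28 13703 79776 974334
29 12666 80813 893521
30 11615 81864 811657
31 10551 82928 728729
32 9473 84006 644723
33 8381 85098 559625
34 7275 86204 473421
35 6154 87325 386096
36 5019 88460 297636
37 3869 89610 208026
38 2704 90775 117251
39 1524 91955 25296
40 328 25296 0

1. interest=⌊2860867·130/10000⌋=37191; principal=93479-37191=56288; balance=2860867-56288=2804579
2. interest=⌊2804579·130/10000⌋=36459; principal=93479-36459=57020; balance=2804579-57020=2747559
3. interest=⌊2747559·130/10000⌋=35718; principal=93479-35718=57761; balance=2747559-57761=2689798
4. interest=⌊2689798·130/10000⌋=34967; principal=93479-34967=58512; balance=2689798-58512=2631286
5. interest=⌊2631286·130/10000⌋=34206; principal=93479-34206=59273; balance=2631286-59273=2572013
6. interest=⌊2572013·130/10000⌋=33436; principal=93479-33436=60043; balance=2572013-60043=2511970
7. interest=⌊2511970·130/10000⌋=32655; principal=93479-32655=60824; balance=2511970-60824=2451146
8. interest=⌊2451146·130/10000⌋=31864; principal=93479-31864=61615; balance=2451146-61615=2389531
9. interest=⌊2389531·130/10000⌋=31063; principal=93479-31063=62416; balance=2389531-62416=2327115
10. interest=⌊2327115·130/10000⌋=30252; principal=93479-30252=63227; balance=2327115-63227=2263888
11. interest=⌊2263888·130/10000⌋=29430; principal=93479-29430=64049; balance=2263888-64049=2199839
12. interest=⌊2199839·130/10000⌋=28597; principal=93479-28597=64882; balance=2199839-64882=2134957
13. interest=⌊2134957·130/10000⌋=27754; principal=93479-27754=65725; balance=2134957-65725=2069232
14. interest=⌊2069232·130/10000⌋=26900; principal=93479-26900=66579; balance=2069232-66579=2002653
15. interest=⌊2002653·130/10000⌋=26034; principal=93479-26034=67445; balance=2002653-67445=1935208
16. interest=⌊1935208·130/10000⌋=25157; principal=93479-25157=68322; balance=1935208-68322=1866886
17. interest=⌊1866886·130/10000⌋=24269; principal=93479-24269=69210; balance=1866886-69210=1797676
18. interest=⌊1797676·130/10000⌋=23369; principal=93479-23369=70110; balance=1797676-70110=1727566
19. interest=⌊1727566·130/10000⌋=22458; principal=93479-22458=71021; balance=1727566-71021=1656545
20. interest=⌊1656545·130/10000⌋=21535; principal=93479-21535=71944; balance=1656545-71944=1584601
21. interest=⌊1584601·130/10000⌋=20599; principal=93479-20599=72880; balance=1584601-72880=1511721
22. interest=⌊1511721·130/10000⌋=19652; principal=93479-19652=73827; balance=1511721-73827=1437894
23. interest=⌊1437894·130/10000⌋=18692; principal=93479-18692=74787; balance=1437894-74787=1363107
24. interest=⌊1363107·130/10000⌋=17720; principal=93479-17720=75759; balance=1363107-75759=1287348
25. interest=⌊1287348·130/10000⌋=16735; principal=93479-16735=76744; balance=1287348-76744=1210604
26. interest=⌊1210604·130/10000⌋=15737; principal=93479-15737=77742; balance=1210604-77742=1132862
27. interest=⌊1132862·130/10000⌋=14727; principal=93479-14727=78752; balance=1132862-78752=1054110
28. interest=⌊1054110·130/10000⌋=13703; principal=93479-13703=79776; balance=1054110-79776=974334
29. interest=⌊974334·130/10000⌋=12666; principal=93479-12666=80813; balance=974334-80813=893521
30. interest=⌊893521·130/10000⌋=11615; principal=93479-11615=81864; balance=893521-81864=811657
31. interest=⌊811657·130/10000⌋=10551; principal=93479-10551=82928; balance=811657-82928=728729
32. interest=⌊728729·130/10000⌋=9473; principal=93479-9473=84006; balance=728729-84006=644723
33. interest=⌊644723·130/10000⌋=8381; principal=93479-8381=85098; balance=644723-85098=559625
34. interest=⌊559625·130/10000⌋=7275; principal=93479-7275=86204; balance=559625-86204=473421
35. interest=⌊473421·130/10000⌋=6154; principal=93479-6154=87325; balance=473421-87325=386096
36. interest=⌊386096·130/10000⌋=5019; principal=93479-5019=88460; balance=386096-88460=297636
37. interest=⌊297636·130/10000⌋=3869; principal=93479-3869=89610; balance=297636-89610=208026
38. interest=⌊208026·130/10000⌋=2704; principal=93479-2704=90775; balance=208026-90775=117251
39. interest=⌊117251·130/10000⌋=1524; principal=93479-1524=91955; balance=117251-91955=25296
40. interest=⌊25296·130/10000⌋=328; principal=min(93479-328,25296)=25296; balance=25296-25296=0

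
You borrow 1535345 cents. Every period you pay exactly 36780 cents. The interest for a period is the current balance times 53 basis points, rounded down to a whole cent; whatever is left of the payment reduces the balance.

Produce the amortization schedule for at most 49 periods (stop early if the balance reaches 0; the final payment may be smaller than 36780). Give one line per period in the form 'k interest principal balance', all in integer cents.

1. interest=⌊1535345·53/10000⌋=8137; principal=36780-8137=28643; balance=1535345-28643=1506702
2. interest=⌊1506702·53/10000⌋=7985; principal=36780-7985=28795; balance=1506702-28795=1477907
3. interest=⌊1477907·53/10000⌋=7832; principal=36780-7832=28948; balance=1477907-28948=1448959
4. interest=⌊1448959·53/10000⌋=7679; principal=36780-7679=29101; balance=1448959-29101=1419858
5. interest=⌊1419858·53/10000⌋=7525; principal=36780-7525=29255; balance=1419858-29255=1390603
6. interest=⌊1390603·53/10000⌋=7370; principal=36780-7370=29410; balance=1390603-29410=1361193
7. interest=⌊1361193·53/10000⌋=7214; principal=36780-7214=29566; balance=1361193-29566=1331627
8. interest=⌊1331627·53/10000⌋=7057; principal=36780-7057=29723; balance=1331627-29723=1301904
9. interest=⌊1301904·53/10000⌋=6900; principal=36780-6900=29880; balance=1301904-29880=1272024
10. interest=⌊1272024·53/10000⌋=6741; principal=36780-6741=30039; balance=1272024-30039=1241985
11. interest=⌊1241985·53/10000⌋=6582; principal=36780-6582=30198; balance=1241985-30198=1211787
12. interest=⌊1211787·53/10000⌋=6422; principal=36780-6422=30358; balance=1211787-30358=1181429
13. interest=⌊1181429·53/10000⌋=6261; principal=36780-6261=30519; balance=1181429-30519=1150910
14. interest=⌊1150910·53/10000⌋=6099; principal=36780-6099=30681; balance=1150910-30681=1120229
15. interest=⌊1120229·53/10000⌋=5937; principal=36780-5937=30843; balance=1120229-30843=1089386
16. interest=⌊1089386·53/10000⌋=5773; principal=36780-5773=31007; balance=1089386-31007=1058379
17. interest=⌊1058379·53/10000⌋=5609; principal=36780-5609=31171; balance=1058379-31171=1027208
18. interest=⌊1027208·53/10000⌋=5444; principal=36780-5444=31336; balance=1027208-31336=995872
19. interest=⌊995872·53/10000⌋=5278; principal=36780-5278=31502; balance=995872-31502=964370
20. interest=⌊964370·53/10000⌋=5111; principal=36780-5111=31669; balance=964370-31669=932701
21. interest=⌊932701·53/10000⌋=4943; principal=36780-4943=31837; balance=932701-31837=900864
22. interest=⌊900864·53/10000⌋=4774; principal=36780-4774=32006; balance=900864-32006=868858
23. interest=⌊868858·53/10000⌋=4604; principal=36780-4604=32176; balance=868858-32176=836682
24. interest=⌊836682·53/10000⌋=4434; principal=36780-4434=32346; balance=836682-32346=804336
25. interest=⌊804336·53/10000⌋=4262; principal=36780-4262=32518; balance=804336-32518=771818
26. interest=⌊771818·53/10000⌋=4090; principal=36780-4090=32690; balance=771818-32690=739128
27. interest=⌊739128·53/10000⌋=3917; principal=36780-3917=32863; balance=739128-32863=706265
28. interest=⌊706265·53/10000⌋=3743; principal=36780-3743=33037; balance=706265-33037=673228
29. interest=⌊673228·53/10000⌋=3568; principal=36780-3568=33212; balance=673228-33212=640016
30. interest=⌊640016·53/10000⌋=3392; principal=36780-3392=33388; balance=640016-33388=606628
31. interest=⌊606628·53/10000⌋=3215; principal=36780-3215=33565; balance=606628-33565=573063
32. interest=⌊573063·53/10000⌋=3037; principal=36780-3037=33743; balance=573063-33743=539320
33. interest=⌊539320·53/10000⌋=2858; principal=36780-2858=33922; balance=539320-33922=505398
34. interest=⌊505398·53/10000⌋=2678; principal=36780-2678=34102; balance=505398-34102=471296
35. interest=⌊471296·53/10000⌋=2497; principal=36780-2497=34283; balance=471296-34283=437013
36. interest=⌊437013·53/10000⌋=2316; principal=36780-2316=34464; balance=437013-34464=402549
37. interest=⌊402549·53/10000⌋=2133; principal=36780-2133=34647; balance=402549-34647=367902
38. interest=⌊367902·53/10000⌋=1949; principal=36780-1949=34831; balance=367902-34831=333071
39. interest=⌊333071·53/10000⌋=1765; principal=36780-1765=35015; balance=333071-35015=298056
40. interest=⌊298056·53/10000⌋=1579; principal=36780-1579=35201; balance=298056-35201=262855
41. interest=⌊262855·53/10000⌋=1393; principal=36780-1393=35387; balance=262855-35387=227468
42. interest=⌊227468·53/10000⌋=1205; principal=36780-1205=35575; balance=227468-35575=191893
43. interest=⌊191893·53/10000⌋=1017; principal=36780-1017=35763; balance=191893-35763=156130
44. interest=⌊156130·53/10000⌋=827; principal=36780-827=35953; balance=156130-35953=120177
45. interest=⌊120177·53/10000⌋=636; principal=36780-636=36144; balance=120177-36144=84033
46. interest=⌊84033·53/10000⌋=445; principal=36780-445=36335; balance=84033-36335=47698
47. interest=⌊47698·53/10000⌋=252; principal=36780-252=36528; balance=47698-36528=11170
48. interest=⌊11170·53/10000⌋=59; principal=min(36780-59,11170)=11170; balance=11170-11170=0

1 8137 28643 1506702
2 7985 28795 1477907
3 7832 28948 1448959
4 7679 29101 1419858
5 7525 29255 1390603
6 7370 29410 1361193
7 7214 29566 1331627
8 7057 29723 1301904
9 6900 29880 1272024
10 6741 30039 1241985
11 6582 30198 1211787
12 6422 30358 1181429
13 6261 30519 1150910
14 6099 30681 1120229
15 5937 30843 1089386
16 5773 31007 1058379
17 5609 31171 1027208
18 5444 31336 995872
19 5278 31502 964370
20 5111 31669 932701
21 4943 31837 900864
22 4774 32006 868858
23 4604 32176 836682
24 4434 32346 804336
25 4262 32518 771818
26 4090 32690 739128
27 3917 32863 706265
28 3743 33037 673228
29 3568 33212 640016
30 3392 33388 606628
31 3215 33565 573063
32 3037 33743 539320
33 2858 33922 505398
34 2678 34102 471296
35 2497 34283 437013
36 2316 34464 402549
37 2133 34647 367902
38 1949 34831 333071
39 1765 35015 298056
40 1579 35201 262855
41 1393 35387 227468
42 1205 35575 191893
43 1017 35763 156130
44 827 35953 120177
45 636 36144 84033
46 445 36335 47698
47 252 36528 11170
48 59 11170 0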